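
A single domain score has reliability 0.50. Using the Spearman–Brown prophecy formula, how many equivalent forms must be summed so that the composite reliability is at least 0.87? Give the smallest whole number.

k ≥ ρ*(1−ρ₁)/(ρ₁(1−ρ*)) = 0.87·0.50 / (0.50·0.13) = 6.692.
Smallest integer k = 7.

7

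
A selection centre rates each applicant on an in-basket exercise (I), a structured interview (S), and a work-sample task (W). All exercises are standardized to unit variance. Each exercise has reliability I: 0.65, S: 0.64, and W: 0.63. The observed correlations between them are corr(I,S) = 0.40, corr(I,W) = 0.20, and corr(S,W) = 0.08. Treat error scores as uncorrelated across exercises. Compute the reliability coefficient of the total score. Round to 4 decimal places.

Var(I+S+W) = 3 + 2·[0.40 + 0.20 + 0.08] = 3 + 1.36 = 4.36.
With uncorrelated errors the cross-covariances are all true-score covariance, so they carry over unchanged; only the diagonal terms shrink to ρᵢσᵢ².
True-score variance = [0.65 + 0.64 + 0.63] + 1.36 = 1.92 + 1.36 = 3.28.
Reliability = 3.28 / 4.36 = 0.7523.

0.7523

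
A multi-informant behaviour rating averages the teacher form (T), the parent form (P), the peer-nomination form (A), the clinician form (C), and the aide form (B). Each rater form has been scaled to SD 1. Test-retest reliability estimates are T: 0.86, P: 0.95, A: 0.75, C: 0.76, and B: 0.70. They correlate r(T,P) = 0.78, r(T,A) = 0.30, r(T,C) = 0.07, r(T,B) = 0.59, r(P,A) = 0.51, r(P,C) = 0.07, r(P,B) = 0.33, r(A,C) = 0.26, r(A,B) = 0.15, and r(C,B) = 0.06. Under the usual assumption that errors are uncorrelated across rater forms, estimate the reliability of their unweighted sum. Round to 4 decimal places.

Var(T+P+A+C+B) = 5 + 2·[0.78 + 0.30 + 0.07 + 0.59 + 0.51 + 0.07 + 0.33 + 0.26 + 0.15 + 0.06] = 5 + 6.24 = 11.24.
Under uncorrelated errors the observed covariances equal the true-score covariances, so only the own-variance terms attenuate.
True-score variance = [0.86 + 0.95 + 0.75 + 0.76 + 0.70] + 6.24 = 4.02 + 6.24 = 10.26.
Reliability = 10.26 / 11.24 = 0.9128.

0.9128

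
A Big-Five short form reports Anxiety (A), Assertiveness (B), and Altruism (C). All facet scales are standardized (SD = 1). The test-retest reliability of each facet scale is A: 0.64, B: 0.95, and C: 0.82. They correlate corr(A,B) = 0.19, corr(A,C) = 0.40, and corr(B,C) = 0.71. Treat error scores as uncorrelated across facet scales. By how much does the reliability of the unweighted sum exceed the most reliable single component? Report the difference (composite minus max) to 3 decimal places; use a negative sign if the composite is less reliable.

Var(sum) = 3 + 2.6 = 5.6; true-score variance = 2.41 + 2.6 = 5.01; composite reliability = 0.8946.
Max component reliability = 0.9500.
Difference = 0.8946 − 0.9500 = -0.055.

-0.055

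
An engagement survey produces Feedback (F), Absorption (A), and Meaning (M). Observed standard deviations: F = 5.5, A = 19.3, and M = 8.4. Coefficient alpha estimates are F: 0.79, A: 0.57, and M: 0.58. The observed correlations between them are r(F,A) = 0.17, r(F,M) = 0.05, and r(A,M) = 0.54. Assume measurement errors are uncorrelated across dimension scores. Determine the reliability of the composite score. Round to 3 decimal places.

Var(F+A+M) = 5.5² + 19.3² + 8.4² + 2·[5.5·19.3·0.17 + 5.5·8.4·0.05 + 19.3·8.4·0.54] = 473.3 + 215.801 = 689.101.
With uncorrelated errors the cross-covariances are all true-score covariance, so they carry over unchanged; only the diagonal terms shrink to ρᵢσᵢ².
True-score variance = [5.5²·0.79 + 19.3²·0.57 + 8.4²·0.58] + 215.801 = 277.142 + 215.801 = 492.942.
Reliability = 492.942 / 689.101 = 0.715.

0.715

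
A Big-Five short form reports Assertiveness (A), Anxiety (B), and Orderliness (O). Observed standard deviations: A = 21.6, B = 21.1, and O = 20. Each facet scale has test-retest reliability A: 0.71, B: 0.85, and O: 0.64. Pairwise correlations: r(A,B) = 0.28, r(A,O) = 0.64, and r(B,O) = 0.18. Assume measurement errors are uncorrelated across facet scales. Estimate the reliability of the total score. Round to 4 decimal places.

Var(A+B+O) = 21.6² + 21.1² + 20² + 2·[21.6·21.1·0.28 + 21.6·20·0.64 + 21.1·20·0.18] = 1311.77 + 960.106 = 2271.88.
Under uncorrelated errors the observed covariances equal the true-score covariances, so only the own-variance terms attenuate.
True-score variance = [21.6²·0.71 + 21.1²·0.85 + 20²·0.64] + 960.106 = 965.686 + 960.106 = 1925.79.
Reliability = 1925.79 / 2271.88 = 0.8477.

0.8477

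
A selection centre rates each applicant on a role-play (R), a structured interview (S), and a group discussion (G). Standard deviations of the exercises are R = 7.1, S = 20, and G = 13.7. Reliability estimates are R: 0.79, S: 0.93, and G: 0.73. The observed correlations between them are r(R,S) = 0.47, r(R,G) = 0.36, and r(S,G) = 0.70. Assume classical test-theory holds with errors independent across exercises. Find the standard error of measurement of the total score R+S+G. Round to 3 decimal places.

Var(total) = 638.1 + 587.114 = 1225.21.
True-score variance = 548.838 + 587.114 = 1135.95, so reliability = 0.9271.
Error variance = 1225.21 − 1135.95 = 89.2624; SEM = √89.2624 = 9.448.

9.448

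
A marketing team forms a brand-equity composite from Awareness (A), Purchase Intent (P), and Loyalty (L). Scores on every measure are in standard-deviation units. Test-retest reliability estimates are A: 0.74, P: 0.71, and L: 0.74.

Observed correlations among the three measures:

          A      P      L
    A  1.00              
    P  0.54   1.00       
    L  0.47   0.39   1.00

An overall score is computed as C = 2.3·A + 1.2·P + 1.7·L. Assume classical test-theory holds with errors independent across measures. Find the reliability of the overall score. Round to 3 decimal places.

0.858

Var(C) = 2.3² + 1.2² + 1.7² + 2·[2.76·0.54 + 3.91·0.47 + 2.04·0.39] = 9.62 + 8.2474 = 17.8674.
Because errors are independent across components, Cov(Tᵢ,Tⱼ) = Cov(Xᵢ,Xⱼ); the off-diagonal part of the true-score variance is the same as above.
True-score variance = [2.3²·0.74 + 1.2²·0.71 + 1.7²·0.74] + 8.2474 = 7.0756 + 8.2474 = 15.323.
Reliability = 15.323 / 17.8674 = 0.858.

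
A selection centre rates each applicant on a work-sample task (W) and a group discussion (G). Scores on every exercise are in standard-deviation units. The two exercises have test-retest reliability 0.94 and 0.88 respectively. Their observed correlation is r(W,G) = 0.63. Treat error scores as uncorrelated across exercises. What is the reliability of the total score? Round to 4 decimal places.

Var(W+G) = 2 + 2·[0.63] = 2 + 1.26 = 3.26.
Under uncorrelated errors the observed covariances equal the true-score covariances, so only the own-variance terms attenuate.
True-score variance = [0.94 + 0.88] + 1.26 = 1.82 + 1.26 = 3.08.
Reliability = 3.08 / 3.26 = 0.9448.

0.9448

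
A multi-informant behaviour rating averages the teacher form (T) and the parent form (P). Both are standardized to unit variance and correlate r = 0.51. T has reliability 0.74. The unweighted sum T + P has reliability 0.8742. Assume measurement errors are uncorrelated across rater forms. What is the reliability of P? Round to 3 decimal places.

Var(T+P) = 2 + 2·0.51 = 3.020.
True-score variance = ρ_T + ρ_P + 2·0.51, so 0.8742 = (0.74 + ρ_P + 1.02) / 3.020.
ρ_P = 0.8742·3.020 − 0.74 − 1.02 = 0.880.

0.880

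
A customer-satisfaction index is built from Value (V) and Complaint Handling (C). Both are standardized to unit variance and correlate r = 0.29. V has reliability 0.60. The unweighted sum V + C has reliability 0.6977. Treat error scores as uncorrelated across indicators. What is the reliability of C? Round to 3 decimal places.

0.620

Var(V+C) = 2 + 2·0.29 = 2.580.
True-score variance = ρ_V + ρ_C + 2·0.29, so 0.6977 = (0.60 + ρ_C + 0.58) / 2.580.
ρ_C = 0.6977·2.580 − 0.60 − 0.58 = 0.620.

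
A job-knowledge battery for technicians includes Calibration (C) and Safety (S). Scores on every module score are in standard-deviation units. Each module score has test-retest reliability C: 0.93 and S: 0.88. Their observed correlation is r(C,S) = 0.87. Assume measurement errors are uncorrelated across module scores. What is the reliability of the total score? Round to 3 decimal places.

Var(C+S) = 2 + 2·[0.87] = 2 + 1.74 = 3.74.
With uncorrelated errors the cross-covariances are all true-score covariance, so they carry over unchanged; only the diagonal terms shrink to ρᵢσᵢ².
True-score variance = [0.93 + 0.88] + 1.74 = 1.81 + 1.74 = 3.55.
Reliability = 3.55 / 3.74 = 0.949.

0.949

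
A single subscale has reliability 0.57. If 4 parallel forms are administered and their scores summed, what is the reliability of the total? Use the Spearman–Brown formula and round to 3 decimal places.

0.841

ρ_k = kρ / (1 + (k−1)ρ) = 4·0.57 / (1 + 3·0.57) = 2.280 / 2.710 = 0.841.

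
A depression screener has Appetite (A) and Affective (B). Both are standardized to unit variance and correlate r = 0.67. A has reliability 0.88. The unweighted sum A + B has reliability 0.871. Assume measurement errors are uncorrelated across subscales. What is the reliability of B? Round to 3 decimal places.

0.689

Var(A+B) = 2 + 2·0.67 = 3.340.
True-score variance = ρ_A + ρ_B + 2·0.67, so 0.871 = (0.88 + ρ_B + 1.34) / 3.340.
ρ_B = 0.871·3.340 − 0.88 − 1.34 = 0.689.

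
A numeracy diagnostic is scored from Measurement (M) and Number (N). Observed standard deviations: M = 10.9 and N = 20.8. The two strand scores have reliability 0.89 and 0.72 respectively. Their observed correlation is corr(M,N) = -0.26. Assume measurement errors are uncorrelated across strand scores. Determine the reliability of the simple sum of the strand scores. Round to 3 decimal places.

0.690

Var(M+N) = 10.9² + 20.8² + 2·[10.9·20.8·(-0.26)] = 551.45 − 117.894 = 433.556.
Under uncorrelated errors the observed covariances equal the true-score covariances, so only the own-variance terms attenuate.
True-score variance = [10.9²·0.89 + 20.8²·0.72] − 117.894 = 417.242 − 117.894 = 299.347.
Reliability = 299.347 / 433.556 = 0.690.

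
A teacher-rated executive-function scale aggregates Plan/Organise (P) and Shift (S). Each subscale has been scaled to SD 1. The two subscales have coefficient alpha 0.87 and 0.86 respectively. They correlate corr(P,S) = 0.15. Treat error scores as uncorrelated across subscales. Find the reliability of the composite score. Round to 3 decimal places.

Var(P+S) = 2 + 2·[0.15] = 2 + 0.3 = 2.3.
With uncorrelated errors the cross-covariances are all true-score covariance, so they carry over unchanged; only the diagonal terms shrink to ρᵢσᵢ².
True-score variance = [0.87 + 0.86] + 0.3 = 1.73 + 0.3 = 2.03.
Reliability = 2.03 / 2.3 = 0.883.

0.883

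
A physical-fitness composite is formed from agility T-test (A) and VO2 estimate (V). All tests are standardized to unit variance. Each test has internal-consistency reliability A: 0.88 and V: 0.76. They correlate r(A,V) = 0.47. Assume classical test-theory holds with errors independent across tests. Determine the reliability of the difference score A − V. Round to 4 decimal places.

0.6604

Var(A−V) = 1 + 1 − 2·0.47 = 2 − 0.94 = 1.06.
With uncorrelated errors the cross-covariances are all true-score covariance, so they carry over unchanged; only the diagonal terms shrink to ρᵢσᵢ².
True-score variance = [0.88 + 0.76] − 0.94 = 1.64 − 0.94 = 0.7.
Reliability = 0.7 / 1.06 = 0.6604.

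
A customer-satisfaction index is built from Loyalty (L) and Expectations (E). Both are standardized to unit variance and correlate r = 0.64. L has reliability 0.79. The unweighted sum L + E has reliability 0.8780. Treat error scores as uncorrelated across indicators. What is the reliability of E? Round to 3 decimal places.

0.810

Var(L+E) = 2 + 2·0.64 = 3.280.
True-score variance = ρ_L + ρ_E + 2·0.64, so 0.8780 = (0.79 + ρ_E + 1.28) / 3.280.
ρ_E = 0.8780·3.280 − 0.79 − 1.28 = 0.810.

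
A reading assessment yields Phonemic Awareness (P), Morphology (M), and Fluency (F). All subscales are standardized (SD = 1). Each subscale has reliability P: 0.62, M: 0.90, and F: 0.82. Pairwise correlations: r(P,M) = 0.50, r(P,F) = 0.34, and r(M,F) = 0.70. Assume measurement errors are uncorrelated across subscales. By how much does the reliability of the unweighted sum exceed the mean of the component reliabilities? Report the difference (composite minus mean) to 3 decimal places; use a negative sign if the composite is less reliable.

Var(sum) = 3 + 3.08 = 6.08; true-score variance = 2.34 + 3.08 = 5.42; composite reliability = 0.8914.
Mean component reliability = 0.7800.
Difference = 0.8914 − 0.7800 = 0.111.

0.111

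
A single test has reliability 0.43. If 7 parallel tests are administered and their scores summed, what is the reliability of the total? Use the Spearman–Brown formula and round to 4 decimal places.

0.8408

ρ_k = kρ / (1 + (k−1)ρ) = 7·0.43 / (1 + 6·0.43) = 3.010 / 3.580 = 0.8408.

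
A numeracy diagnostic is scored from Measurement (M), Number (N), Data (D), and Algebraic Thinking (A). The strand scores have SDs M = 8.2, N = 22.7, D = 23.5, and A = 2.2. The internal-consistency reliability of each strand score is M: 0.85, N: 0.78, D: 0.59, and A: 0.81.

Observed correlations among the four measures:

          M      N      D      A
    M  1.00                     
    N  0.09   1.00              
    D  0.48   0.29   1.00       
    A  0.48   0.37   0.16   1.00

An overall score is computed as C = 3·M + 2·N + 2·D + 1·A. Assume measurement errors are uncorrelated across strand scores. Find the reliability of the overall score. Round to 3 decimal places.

Var(C) = 3²·8.2² + 2²·22.7² + 2²·23.5² + 2.2² + 2·[6·8.2·22.7·0.09 + 6·8.2·23.5·0.48 + 3·8.2·2.2·0.48 + 4·22.7·23.5·0.29 + 2·22.7·2.2·0.37 + 2·23.5·2.2·0.16] = 4880.16 + 2707.54 = 7587.7.
Under uncorrelated errors the observed covariances equal the true-score covariances, so only the own-variance terms attenuate.
True-score variance = [3²·8.2²·0.85 + 2²·22.7²·0.78 + 2²·23.5²·0.59 + 2.2²·0.81] + 2707.54 = 3429.32 + 2707.54 = 6136.86.
Reliability = 6136.86 / 7587.7 = 0.809.

0.809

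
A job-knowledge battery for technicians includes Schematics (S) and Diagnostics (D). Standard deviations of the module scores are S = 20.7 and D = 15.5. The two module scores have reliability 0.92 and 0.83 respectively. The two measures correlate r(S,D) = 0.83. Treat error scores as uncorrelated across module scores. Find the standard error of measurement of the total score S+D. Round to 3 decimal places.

8.667

Var(total) = 668.74 + 532.611 = 1201.35.
True-score variance = 593.618 + 532.611 = 1126.23, so reliability = 0.9375.
Error variance = 1201.35 − 1126.23 = 75.1217; SEM = √75.1217 = 8.667.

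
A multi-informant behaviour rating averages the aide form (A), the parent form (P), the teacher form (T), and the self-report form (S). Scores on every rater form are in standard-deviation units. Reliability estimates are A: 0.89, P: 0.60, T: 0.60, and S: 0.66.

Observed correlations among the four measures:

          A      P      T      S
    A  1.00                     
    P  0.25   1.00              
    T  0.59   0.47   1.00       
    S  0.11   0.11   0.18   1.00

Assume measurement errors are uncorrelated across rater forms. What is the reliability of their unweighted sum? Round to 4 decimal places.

Var(A+P+T+S) = 4 + 2·[0.25 + 0.59 + 0.11 + 0.47 + 0.11 + 0.18] = 4 + 3.42 = 7.42.
Because errors are independent across components, Cov(Tᵢ,Tⱼ) = Cov(Xᵢ,Xⱼ); the off-diagonal part of the true-score variance is the same as above.
True-score variance = [0.89 + 0.60 + 0.60 + 0.66] + 3.42 = 2.75 + 3.42 = 6.17.
Reliability = 6.17 / 7.42 = 0.8315.

0.8315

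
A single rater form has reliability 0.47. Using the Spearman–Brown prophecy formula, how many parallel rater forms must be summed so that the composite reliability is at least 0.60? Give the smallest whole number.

2

k ≥ ρ*(1−ρ₁)/(ρ₁(1−ρ*)) = 0.60·0.53 / (0.47·0.40) = 1.691.
Smallest integer k = 2.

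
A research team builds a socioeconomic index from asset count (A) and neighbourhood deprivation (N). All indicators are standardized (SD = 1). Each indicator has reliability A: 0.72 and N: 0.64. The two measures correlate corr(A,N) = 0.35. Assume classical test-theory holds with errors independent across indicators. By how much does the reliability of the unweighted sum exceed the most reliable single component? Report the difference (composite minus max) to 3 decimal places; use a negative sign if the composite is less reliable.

Var(sum) = 2 + 0.7 = 2.7; true-score variance = 1.36 + 0.7 = 2.06; composite reliability = 0.7630.
Max component reliability = 0.7200.
Difference = 0.7630 − 0.7200 = 0.043.

0.043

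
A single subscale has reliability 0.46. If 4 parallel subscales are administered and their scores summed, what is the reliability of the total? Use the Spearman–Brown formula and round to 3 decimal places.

0.773

ρ_k = kρ / (1 + (k−1)ρ) = 4·0.46 / (1 + 3·0.46) = 1.840 / 2.380 = 0.773.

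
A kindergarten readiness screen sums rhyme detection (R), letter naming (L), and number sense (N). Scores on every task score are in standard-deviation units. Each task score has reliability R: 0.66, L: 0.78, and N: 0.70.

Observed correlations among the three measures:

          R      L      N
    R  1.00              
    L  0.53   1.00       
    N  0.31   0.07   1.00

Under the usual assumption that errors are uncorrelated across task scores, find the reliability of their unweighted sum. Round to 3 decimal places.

0.822

Var(R+L+N) = 3 + 2·[0.53 + 0.31 + 0.07] = 3 + 1.82 = 4.82.
Under uncorrelated errors the observed covariances equal the true-score covariances, so only the own-variance terms attenuate.
True-score variance = [0.66 + 0.78 + 0.70] + 1.82 = 2.14 + 1.82 = 3.96.
Reliability = 3.96 / 4.82 = 0.822.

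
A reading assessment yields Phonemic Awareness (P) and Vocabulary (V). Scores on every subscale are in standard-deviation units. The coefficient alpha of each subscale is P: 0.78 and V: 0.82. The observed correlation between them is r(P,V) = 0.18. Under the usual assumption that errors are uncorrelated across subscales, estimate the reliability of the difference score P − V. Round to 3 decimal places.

0.756

Var(P−V) = 1 + 1 − 2·0.18 = 2 − 0.36 = 1.64.
With uncorrelated errors the cross-covariances are all true-score covariance, so they carry over unchanged; only the diagonal terms shrink to ρᵢσᵢ².
True-score variance = [0.78 + 0.82] − 0.36 = 1.6 − 0.36 = 1.24.
Reliability = 1.24 / 1.64 = 0.756.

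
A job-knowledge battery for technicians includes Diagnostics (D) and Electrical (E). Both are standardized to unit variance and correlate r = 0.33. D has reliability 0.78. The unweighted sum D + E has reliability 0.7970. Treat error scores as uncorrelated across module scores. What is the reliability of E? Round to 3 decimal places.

Var(D+E) = 2 + 2·0.33 = 2.660.
True-score variance = ρ_D + ρ_E + 2·0.33, so 0.7970 = (0.78 + ρ_E + 0.66) / 2.660.
ρ_E = 0.7970·2.660 − 0.78 − 0.66 = 0.680.

0.680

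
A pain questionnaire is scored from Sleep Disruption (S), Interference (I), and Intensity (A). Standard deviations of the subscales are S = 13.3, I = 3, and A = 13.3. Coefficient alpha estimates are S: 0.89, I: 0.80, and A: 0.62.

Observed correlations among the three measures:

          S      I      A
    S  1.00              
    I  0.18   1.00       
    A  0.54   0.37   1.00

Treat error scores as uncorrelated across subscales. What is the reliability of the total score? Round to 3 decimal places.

0.852

Var(S+I+A) = 13.3² + 3² + 13.3² + 2·[13.3·3·0.18 + 13.3·13.3·0.54 + 3·13.3·0.37] = 362.78 + 234.931 = 597.711.
Because errors are independent across components, Cov(Tᵢ,Tⱼ) = Cov(Xᵢ,Xⱼ); the off-diagonal part of the true-score variance is the same as above.
True-score variance = [13.3²·0.89 + 3²·0.80 + 13.3²·0.62] + 234.931 = 274.304 + 234.931 = 509.235.
Reliability = 509.235 / 597.711 = 0.852.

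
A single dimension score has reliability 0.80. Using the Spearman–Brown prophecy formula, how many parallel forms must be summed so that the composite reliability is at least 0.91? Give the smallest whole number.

3

k ≥ ρ*(1−ρ₁)/(ρ₁(1−ρ*)) = 0.91·0.20 / (0.80·0.09) = 2.528.
Smallest integer k = 3.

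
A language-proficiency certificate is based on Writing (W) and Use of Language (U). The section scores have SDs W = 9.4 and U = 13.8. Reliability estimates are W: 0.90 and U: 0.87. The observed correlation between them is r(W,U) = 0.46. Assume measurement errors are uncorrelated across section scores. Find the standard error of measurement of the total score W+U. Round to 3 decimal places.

5.796

Var(total) = 278.8 + 119.342 = 398.142.
True-score variance = 245.207 + 119.342 = 364.549, so reliability = 0.9156.
Error variance = 398.142 − 364.549 = 33.5932; SEM = √33.5932 = 5.796.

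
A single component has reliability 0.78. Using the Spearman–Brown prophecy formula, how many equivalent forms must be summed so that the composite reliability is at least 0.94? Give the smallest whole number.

k ≥ ρ*(1−ρ₁)/(ρ₁(1−ρ*)) = 0.94·0.22 / (0.78·0.06) = 4.419.
Smallest integer k = 5.

5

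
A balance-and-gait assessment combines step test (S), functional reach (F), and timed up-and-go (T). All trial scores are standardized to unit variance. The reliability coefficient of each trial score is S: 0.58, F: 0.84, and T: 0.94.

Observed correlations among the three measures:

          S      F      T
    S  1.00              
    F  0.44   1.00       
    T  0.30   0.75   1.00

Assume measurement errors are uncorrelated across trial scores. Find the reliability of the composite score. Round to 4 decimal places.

0.8930

Var(S+F+T) = 3 + 2·[0.44 + 0.30 + 0.75] = 3 + 2.98 = 5.98.
With uncorrelated errors the cross-covariances are all true-score covariance, so they carry over unchanged; only the diagonal terms shrink to ρᵢσᵢ².
True-score variance = [0.58 + 0.84 + 0.94] + 2.98 = 2.36 + 2.98 = 5.34.
Reliability = 5.34 / 5.98 = 0.8930.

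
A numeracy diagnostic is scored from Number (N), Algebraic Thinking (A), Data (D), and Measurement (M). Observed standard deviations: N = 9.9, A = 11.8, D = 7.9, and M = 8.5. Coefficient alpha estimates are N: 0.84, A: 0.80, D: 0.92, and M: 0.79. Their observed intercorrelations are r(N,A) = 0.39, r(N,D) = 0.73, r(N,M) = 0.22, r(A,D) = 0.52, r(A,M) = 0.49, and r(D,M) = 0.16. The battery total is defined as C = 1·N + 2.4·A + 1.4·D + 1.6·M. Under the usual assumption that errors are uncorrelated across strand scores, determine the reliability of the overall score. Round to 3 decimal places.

Var(C) = 9.9² + 2.4²·11.8² + 1.4²·7.9² + 1.6²·8.5² + 2·[2.4·9.9·11.8·0.39 + 1.4·9.9·7.9·0.73 + 1.6·9.9·8.5·0.22 + 3.36·11.8·7.9·0.52 + 3.84·11.8·8.5·0.49 + 2.24·7.9·8.5·0.16] = 1207.32 + 1189.12 = 2396.44.
With uncorrelated errors the cross-covariances are all true-score covariance, so they carry over unchanged; only the diagonal terms shrink to ρᵢσᵢ².
True-score variance = [9.9²·0.84 + 2.4²·11.8²·0.80 + 1.4²·7.9²·0.92 + 1.6²·8.5²·0.79] + 1189.12 = 982.602 + 1189.12 = 2171.72.
Reliability = 2171.72 / 2396.44 = 0.906.

0.906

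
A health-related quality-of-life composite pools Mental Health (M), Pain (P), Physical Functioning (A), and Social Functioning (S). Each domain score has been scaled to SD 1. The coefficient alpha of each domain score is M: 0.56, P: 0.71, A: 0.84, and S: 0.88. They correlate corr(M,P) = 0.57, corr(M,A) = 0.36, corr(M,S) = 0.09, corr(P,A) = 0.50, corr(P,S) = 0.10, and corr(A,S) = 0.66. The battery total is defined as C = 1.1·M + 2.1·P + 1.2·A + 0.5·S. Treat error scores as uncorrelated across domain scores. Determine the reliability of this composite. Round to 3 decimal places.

Var(C) = 1.1² + 2.1² + 1.2² + 0.5² + 2·[2.31·0.57 + 1.32·0.36 + 0.55·0.09 + 2.52·0.50 + 1.05·0.10 + 0.6·0.66] = 7.31 + 7.2048 = 14.5148.
With uncorrelated errors the cross-covariances are all true-score covariance, so they carry over unchanged; only the diagonal terms shrink to ρᵢσᵢ².
True-score variance = [1.1²·0.56 + 2.1²·0.71 + 1.2²·0.84 + 0.5²·0.88] + 7.2048 = 5.2383 + 7.2048 = 12.4431.
Reliability = 12.4431 / 14.5148 = 0.857.

0.857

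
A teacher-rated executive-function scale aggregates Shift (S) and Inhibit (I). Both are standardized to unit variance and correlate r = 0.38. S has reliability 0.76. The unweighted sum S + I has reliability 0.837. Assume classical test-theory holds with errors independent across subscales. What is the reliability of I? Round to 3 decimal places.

0.790

Var(S+I) = 2 + 2·0.38 = 2.760.
True-score variance = ρ_S + ρ_I + 2·0.38, so 0.837 = (0.76 + ρ_I + 0.76) / 2.760.
ρ_I = 0.837·2.760 − 0.76 − 0.76 = 0.790.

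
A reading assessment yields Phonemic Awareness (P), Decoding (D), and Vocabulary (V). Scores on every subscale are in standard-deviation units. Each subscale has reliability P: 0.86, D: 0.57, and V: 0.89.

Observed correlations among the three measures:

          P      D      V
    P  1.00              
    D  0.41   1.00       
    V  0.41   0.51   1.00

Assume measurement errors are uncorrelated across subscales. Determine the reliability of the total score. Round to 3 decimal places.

Var(P+D+V) = 3 + 2·[0.41 + 0.41 + 0.51] = 3 + 2.66 = 5.66.
Under uncorrelated errors the observed covariances equal the true-score covariances, so only the own-variance terms attenuate.
True-score variance = [0.86 + 0.57 + 0.89] + 2.66 = 2.32 + 2.66 = 4.98.
Reliability = 4.98 / 5.66 = 0.880.

0.880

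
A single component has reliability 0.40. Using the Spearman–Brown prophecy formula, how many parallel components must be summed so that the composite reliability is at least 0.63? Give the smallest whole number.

k ≥ ρ*(1−ρ₁)/(ρ₁(1−ρ*)) = 0.63·0.60 / (0.40·0.37) = 2.554.
Smallest integer k = 3.

3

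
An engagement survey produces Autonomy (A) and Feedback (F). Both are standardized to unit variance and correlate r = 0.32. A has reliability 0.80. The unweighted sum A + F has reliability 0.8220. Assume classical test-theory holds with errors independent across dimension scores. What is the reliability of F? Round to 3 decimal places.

Var(A+F) = 2 + 2·0.32 = 2.640.
True-score variance = ρ_A + ρ_F + 2·0.32, so 0.8220 = (0.80 + ρ_F + 0.64) / 2.640.
ρ_F = 0.8220·2.640 − 0.80 − 0.64 = 0.730.

0.730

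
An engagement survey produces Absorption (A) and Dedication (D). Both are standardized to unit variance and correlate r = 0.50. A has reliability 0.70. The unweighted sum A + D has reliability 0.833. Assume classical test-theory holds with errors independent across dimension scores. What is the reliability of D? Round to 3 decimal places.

Var(A+D) = 2 + 2·0.50 = 3.000.
True-score variance = ρ_A + ρ_D + 2·0.50, so 0.833 = (0.70 + ρ_D + 1.00) / 3.000.
ρ_D = 0.833·3.000 − 0.70 − 1.00 = 0.799.

0.799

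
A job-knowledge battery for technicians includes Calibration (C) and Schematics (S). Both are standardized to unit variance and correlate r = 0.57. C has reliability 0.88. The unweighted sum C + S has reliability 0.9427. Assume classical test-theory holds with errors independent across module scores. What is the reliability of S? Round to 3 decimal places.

0.940

Var(C+S) = 2 + 2·0.57 = 3.140.
True-score variance = ρ_C + ρ_S + 2·0.57, so 0.9427 = (0.88 + ρ_S + 1.14) / 3.140.
ρ_S = 0.9427·3.140 − 0.88 − 1.14 = 0.940.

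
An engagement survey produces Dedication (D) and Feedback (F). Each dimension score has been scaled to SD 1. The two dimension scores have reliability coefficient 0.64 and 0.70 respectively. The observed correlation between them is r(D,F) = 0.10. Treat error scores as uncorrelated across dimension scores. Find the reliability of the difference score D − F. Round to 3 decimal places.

Var(D−F) = 1 + 1 − 2·0.10 = 2 − 0.2 = 1.8.
Under uncorrelated errors the observed covariances equal the true-score covariances, so only the own-variance terms attenuate.
True-score variance = [0.64 + 0.70] − 0.2 = 1.34 − 0.2 = 1.14.
Reliability = 1.14 / 1.8 = 0.633.

0.633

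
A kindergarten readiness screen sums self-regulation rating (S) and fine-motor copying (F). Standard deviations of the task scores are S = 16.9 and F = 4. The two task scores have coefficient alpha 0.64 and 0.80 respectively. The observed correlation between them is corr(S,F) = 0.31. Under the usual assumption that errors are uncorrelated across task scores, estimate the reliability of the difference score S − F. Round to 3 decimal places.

0.592

Var(S−F) = 16.9² + 4² − 2·16.9·4·0.31 = 301.61 − 41.912 = 259.698.
Under uncorrelated errors the observed covariances equal the true-score covariances, so only the own-variance terms attenuate.
True-score variance = [16.9²·0.64 + 4²·0.80] − 41.912 = 195.59 − 41.912 = 153.678.
Reliability = 153.678 / 259.698 = 0.592.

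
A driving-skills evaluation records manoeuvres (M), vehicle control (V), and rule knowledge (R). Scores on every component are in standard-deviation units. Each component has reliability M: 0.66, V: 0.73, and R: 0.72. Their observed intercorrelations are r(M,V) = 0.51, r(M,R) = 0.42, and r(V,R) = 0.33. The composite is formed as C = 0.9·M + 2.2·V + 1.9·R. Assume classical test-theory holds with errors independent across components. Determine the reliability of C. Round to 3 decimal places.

0.832

Var(C) = 0.9² + 2.2² + 1.9² + 2·[1.98·0.51 + 1.71·0.42 + 4.18·0.33] = 9.26 + 6.2148 = 15.4748.
Because errors are independent across components, Cov(Tᵢ,Tⱼ) = Cov(Xᵢ,Xⱼ); the off-diagonal part of the true-score variance is the same as above.
True-score variance = [0.9²·0.66 + 2.2²·0.73 + 1.9²·0.72] + 6.2148 = 6.667 + 6.2148 = 12.8818.
Reliability = 12.8818 / 15.4748 = 0.832.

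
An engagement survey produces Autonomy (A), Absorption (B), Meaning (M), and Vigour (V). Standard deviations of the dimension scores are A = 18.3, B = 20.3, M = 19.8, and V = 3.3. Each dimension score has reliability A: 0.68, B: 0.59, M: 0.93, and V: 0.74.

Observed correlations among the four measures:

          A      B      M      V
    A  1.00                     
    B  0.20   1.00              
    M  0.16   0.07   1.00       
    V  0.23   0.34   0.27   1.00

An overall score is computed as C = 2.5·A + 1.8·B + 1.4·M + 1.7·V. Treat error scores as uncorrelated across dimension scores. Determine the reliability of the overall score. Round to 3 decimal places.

Var(C) = 2.5²·18.3² + 1.8²·20.3² + 1.4²·19.8² + 1.7²·3.3² + 2·[4.5·18.3·20.3·0.20 + 3.5·18.3·19.8·0.16 + 4.25·18.3·3.3·0.23 + 2.52·20.3·19.8·0.07 + 3.06·20.3·3.3·0.34 + 2.38·19.8·3.3·0.27] = 4228.1 + 1557.74 = 5785.84.
Under uncorrelated errors the observed covariances equal the true-score covariances, so only the own-variance terms attenuate.
True-score variance = [2.5²·18.3²·0.68 + 1.8²·20.3²·0.59 + 1.4²·19.8²·0.93 + 1.7²·3.3²·0.74] + 1557.74 = 2948.93 + 1557.74 = 4506.67.
Reliability = 4506.67 / 5785.84 = 0.779.

0.779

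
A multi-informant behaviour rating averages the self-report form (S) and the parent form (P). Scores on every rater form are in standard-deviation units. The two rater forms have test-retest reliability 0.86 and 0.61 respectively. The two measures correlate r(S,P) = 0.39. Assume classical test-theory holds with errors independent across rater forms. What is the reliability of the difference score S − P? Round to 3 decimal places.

0.566

Var(S−P) = 1 + 1 − 2·0.39 = 2 − 0.78 = 1.22.
Because errors are independent across components, Cov(Tᵢ,Tⱼ) = Cov(Xᵢ,Xⱼ); the off-diagonal part of the true-score variance is the same as above.
True-score variance = [0.86 + 0.61] − 0.78 = 1.47 − 0.78 = 0.69.
Reliability = 0.69 / 1.22 = 0.566.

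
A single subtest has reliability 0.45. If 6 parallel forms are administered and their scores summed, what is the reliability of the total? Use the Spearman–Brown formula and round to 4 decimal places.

0.8308

ρ_k = kρ / (1 + (k−1)ρ) = 6·0.45 / (1 + 5·0.45) = 2.700 / 3.250 = 0.8308.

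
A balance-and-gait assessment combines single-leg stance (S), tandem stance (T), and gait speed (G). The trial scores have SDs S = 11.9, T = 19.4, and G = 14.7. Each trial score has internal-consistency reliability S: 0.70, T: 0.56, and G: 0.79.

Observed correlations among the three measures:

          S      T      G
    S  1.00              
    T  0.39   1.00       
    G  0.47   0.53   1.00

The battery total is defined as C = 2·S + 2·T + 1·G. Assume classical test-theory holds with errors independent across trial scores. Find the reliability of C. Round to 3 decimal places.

Var(C) = 2²·11.9² + 2²·19.4² + 14.7² + 2·[4·11.9·19.4·0.39 + 2·11.9·14.7·0.47 + 2·19.4·14.7·0.53] = 2287.97 + 1653.73 = 3941.7.
Under uncorrelated errors the observed covariances equal the true-score covariances, so only the own-variance terms attenuate.
True-score variance = [2²·11.9²·0.70 + 2²·19.4²·0.56 + 14.7²·0.79] + 1653.73 = 1410.27 + 1653.73 = 3064.
Reliability = 3064 / 3941.7 = 0.777.

0.777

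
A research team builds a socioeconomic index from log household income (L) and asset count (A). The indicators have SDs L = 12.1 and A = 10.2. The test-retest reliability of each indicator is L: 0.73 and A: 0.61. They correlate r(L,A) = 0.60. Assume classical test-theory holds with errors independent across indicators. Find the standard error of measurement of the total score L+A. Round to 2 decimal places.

8.95

Var(total) = 250.45 + 148.104 = 398.554.
True-score variance = 170.344 + 148.104 = 318.448, so reliability = 0.7990.
Error variance = 398.554 − 318.448 = 80.1063; SEM = √80.1063 = 8.95.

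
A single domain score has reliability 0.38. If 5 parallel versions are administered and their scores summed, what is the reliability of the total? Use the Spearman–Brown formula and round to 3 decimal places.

0.754

ρ_k = kρ / (1 + (k−1)ρ) = 5·0.38 / (1 + 4·0.38) = 1.900 / 2.520 = 0.754.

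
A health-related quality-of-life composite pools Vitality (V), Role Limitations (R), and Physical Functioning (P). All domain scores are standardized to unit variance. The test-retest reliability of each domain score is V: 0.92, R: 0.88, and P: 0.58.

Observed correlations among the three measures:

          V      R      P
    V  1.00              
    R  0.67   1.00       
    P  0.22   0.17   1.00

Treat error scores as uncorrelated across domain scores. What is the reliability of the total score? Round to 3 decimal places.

0.879

Var(V+R+P) = 3 + 2·[0.67 + 0.22 + 0.17] = 3 + 2.12 = 5.12.
With uncorrelated errors the cross-covariances are all true-score covariance, so they carry over unchanged; only the diagonal terms shrink to ρᵢσᵢ².
True-score variance = [0.92 + 0.88 + 0.58] + 2.12 = 2.38 + 2.12 = 4.5.
Reliability = 4.5 / 5.12 = 0.879.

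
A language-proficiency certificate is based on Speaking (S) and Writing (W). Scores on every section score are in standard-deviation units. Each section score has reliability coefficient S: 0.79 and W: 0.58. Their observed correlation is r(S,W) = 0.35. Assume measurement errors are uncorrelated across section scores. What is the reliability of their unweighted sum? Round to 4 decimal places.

Var(S+W) = 2 + 2·[0.35] = 2 + 0.7 = 2.7.
Because errors are independent across components, Cov(Tᵢ,Tⱼ) = Cov(Xᵢ,Xⱼ); the off-diagonal part of the true-score variance is the same as above.
True-score variance = [0.79 + 0.58] + 0.7 = 1.37 + 0.7 = 2.07.
Reliability = 2.07 / 2.7 = 0.7667.

0.7667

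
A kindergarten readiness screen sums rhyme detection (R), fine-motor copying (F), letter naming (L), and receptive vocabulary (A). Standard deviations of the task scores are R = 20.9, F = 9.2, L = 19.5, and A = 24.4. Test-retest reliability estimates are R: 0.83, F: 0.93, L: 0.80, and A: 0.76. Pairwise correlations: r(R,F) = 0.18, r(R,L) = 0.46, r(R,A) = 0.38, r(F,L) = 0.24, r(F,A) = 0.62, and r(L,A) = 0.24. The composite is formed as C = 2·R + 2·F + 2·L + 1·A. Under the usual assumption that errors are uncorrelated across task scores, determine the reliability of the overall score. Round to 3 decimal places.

0.905

Var(C) = 2²·20.9² + 2²·9.2² + 2²·19.5² + 24.4² + 2·[4·20.9·9.2·0.18 + 4·20.9·19.5·0.46 + 2·20.9·24.4·0.38 + 4·9.2·19.5·0.24 + 2·9.2·24.4·0.62 + 2·19.5·24.4·0.24] = 4202.16 + 3909.73 = 8111.89.
Because errors are independent across components, Cov(Tᵢ,Tⱼ) = Cov(Xᵢ,Xⱼ); the off-diagonal part of the true-score variance is the same as above.
True-score variance = [2²·20.9²·0.83 + 2²·9.2²·0.93 + 2²·19.5²·0.80 + 24.4²·0.76] + 3909.73 = 3434.34 + 3909.73 = 7344.08.
Reliability = 7344.08 / 8111.89 = 0.905.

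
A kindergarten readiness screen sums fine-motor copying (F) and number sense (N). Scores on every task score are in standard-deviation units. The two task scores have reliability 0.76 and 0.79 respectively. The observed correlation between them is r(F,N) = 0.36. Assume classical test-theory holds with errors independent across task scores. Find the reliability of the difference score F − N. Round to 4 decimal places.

Var(F−N) = 1 + 1 − 2·0.36 = 2 − 0.72 = 1.28.
With uncorrelated errors the cross-covariances are all true-score covariance, so they carry over unchanged; only the diagonal terms shrink to ρᵢσᵢ².
True-score variance = [0.76 + 0.79] − 0.72 = 1.55 − 0.72 = 0.83.
Reliability = 0.83 / 1.28 = 0.6484.

0.6484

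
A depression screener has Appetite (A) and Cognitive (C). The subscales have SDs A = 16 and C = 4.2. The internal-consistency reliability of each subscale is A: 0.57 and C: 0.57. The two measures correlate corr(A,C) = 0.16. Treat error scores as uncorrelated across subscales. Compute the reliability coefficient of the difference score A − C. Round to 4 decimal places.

Var(A−C) = 16² + 4.2² − 2·16·4.2·0.16 = 273.64 − 21.504 = 252.136.
Under uncorrelated errors the observed covariances equal the true-score covariances, so only the own-variance terms attenuate.
True-score variance = [16²·0.57 + 4.2²·0.57] − 21.504 = 155.975 − 21.504 = 134.471.
Reliability = 134.471 / 252.136 = 0.5333.

0.5333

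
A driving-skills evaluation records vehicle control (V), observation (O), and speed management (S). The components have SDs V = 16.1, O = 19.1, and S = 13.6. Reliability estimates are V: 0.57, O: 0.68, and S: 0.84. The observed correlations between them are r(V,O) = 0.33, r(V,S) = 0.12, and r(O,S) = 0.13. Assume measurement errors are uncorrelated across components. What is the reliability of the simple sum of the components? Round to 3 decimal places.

Var(V+O+S) = 16.1² + 19.1² + 13.6² + 2·[16.1·19.1·0.33 + 16.1·13.6·0.12 + 19.1·13.6·0.13] = 808.98 + 323.045 = 1132.02.
With uncorrelated errors the cross-covariances are all true-score covariance, so they carry over unchanged; only the diagonal terms shrink to ρᵢσᵢ².
True-score variance = [16.1²·0.57 + 19.1²·0.68 + 13.6²·0.84] + 323.045 = 551.187 + 323.045 = 874.232.
Reliability = 874.232 / 1132.02 = 0.772.

0.772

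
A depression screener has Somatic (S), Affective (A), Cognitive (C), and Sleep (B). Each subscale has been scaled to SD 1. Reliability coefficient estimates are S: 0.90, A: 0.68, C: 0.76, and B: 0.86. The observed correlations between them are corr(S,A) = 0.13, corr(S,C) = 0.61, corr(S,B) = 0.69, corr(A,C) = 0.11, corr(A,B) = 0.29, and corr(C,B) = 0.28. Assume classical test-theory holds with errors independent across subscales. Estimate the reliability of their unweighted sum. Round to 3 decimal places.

0.903

Var(S+A+C+B) = 4 + 2·[0.13 + 0.61 + 0.69 + 0.11 + 0.29 + 0.28] = 4 + 4.22 = 8.22.
With uncorrelated errors the cross-covariances are all true-score covariance, so they carry over unchanged; only the diagonal terms shrink to ρᵢσᵢ².
True-score variance = [0.90 + 0.68 + 0.76 + 0.86] + 4.22 = 3.2 + 4.22 = 7.42.
Reliability = 7.42 / 8.22 = 0.903.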